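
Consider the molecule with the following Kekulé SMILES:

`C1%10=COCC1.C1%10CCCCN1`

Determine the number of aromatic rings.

The SMILES encodes a five-membered ring of four carbons and one oxygen, with one C=C double bond and two sp³ carbons; a six-membered saturated ring of five carbons and one N–H nitrogen.
The 5-membered ring with one oxygen has two sp³ carbons, so it is not fully conjugated — not aromatic (2,3-dihydrofuran).
The 6-membered ring with one N–H has only sp³ atoms, so it is not fully conjugated — not aromatic (piperidine).
None of the rings are aromatic. Total: 0.

0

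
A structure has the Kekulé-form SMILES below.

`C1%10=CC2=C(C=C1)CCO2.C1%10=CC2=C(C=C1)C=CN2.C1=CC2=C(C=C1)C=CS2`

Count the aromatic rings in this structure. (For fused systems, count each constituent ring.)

5

The SMILES encodes a six-membered carbon ring with three alternating C=C double bonds, fused to a five-membered ring containing one oxygen and two sp³ carbons; a six-membered carbon ring with three alternating C=C double bonds, fused to a five-membered ring containing one N–H nitrogen and two C=C double bonds; a six-membered carbon ring with three alternating C=C double bonds, fused to a five-membered ring containing one sulfur and two C=C double bonds.
The 6-membered ring has a continuous p-orbital overlap around the ring; 3 ring double bonds give 6 π electrons. That satisfies 4n+2 with n=1, so it is aromatic (benzene ring).
The 5-membered ring with one oxygen has two sp³ carbons, so it is not fully conjugated — not aromatic (oxolane ring).
The fused 6/5-membered bicyclic (with one N–H) is a single π system with 9 sp² atoms and 10 π electrons from ring double bonds plus a heteroatom lone pair. 10 = 4(2)+2, so the system is aromatic and both rings count as aromatic (indole).
The fused 6/5-membered bicyclic (with one sulfur) is a single π system with 9 sp² atoms and 10 π electrons from ring double bonds plus a heteroatom lone pair. 10 = 4(2)+2, so the system is aromatic and both rings count as aromatic (benzothiophene).
5 of the 6 rings are aromatic. Total: 5.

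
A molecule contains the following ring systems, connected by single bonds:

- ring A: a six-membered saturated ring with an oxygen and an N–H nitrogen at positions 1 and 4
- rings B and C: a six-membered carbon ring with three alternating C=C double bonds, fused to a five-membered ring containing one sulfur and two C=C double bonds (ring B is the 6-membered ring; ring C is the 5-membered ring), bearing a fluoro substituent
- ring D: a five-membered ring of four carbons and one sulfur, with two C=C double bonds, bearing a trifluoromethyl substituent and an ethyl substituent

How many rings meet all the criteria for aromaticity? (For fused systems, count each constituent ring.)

Ring A has only sp³ atoms, so it is not fully conjugated — not aromatic (morpholine).
Rings B and C form a fused bicyclic system (with one sulfur) with 9 sp² atoms and 10 π electrons from ring double bonds plus a heteroatom lone pair. 10 = 4(2)+2, so the system is aromatic and both rings count as aromatic (benzothiophene).
Ring D is fully conjugated (every ring atom contributes a p orbital); 2 ring double bonds (4 π electrons) plus a heteroatom lone pair (2) give 6 π electrons. That satisfies 4n+2 with n=1, so ring D is aromatic (thiophene).
Aromatic: B, C, D. Total: 3.

3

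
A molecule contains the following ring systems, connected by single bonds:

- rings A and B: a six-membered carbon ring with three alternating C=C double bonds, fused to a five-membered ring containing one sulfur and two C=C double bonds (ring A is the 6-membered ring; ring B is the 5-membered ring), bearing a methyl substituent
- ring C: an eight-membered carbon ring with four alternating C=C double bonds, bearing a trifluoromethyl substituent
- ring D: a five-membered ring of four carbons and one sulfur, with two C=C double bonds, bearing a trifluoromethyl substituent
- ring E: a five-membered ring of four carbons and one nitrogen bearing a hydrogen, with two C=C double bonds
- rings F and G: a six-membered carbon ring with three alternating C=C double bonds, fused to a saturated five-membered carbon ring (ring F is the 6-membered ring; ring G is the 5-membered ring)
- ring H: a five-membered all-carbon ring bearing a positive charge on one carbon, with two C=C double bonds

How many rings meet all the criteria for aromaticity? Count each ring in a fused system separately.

Rings A and B form a fused bicyclic system (with one sulfur) with 9 sp² atoms and 10 π electrons from ring double bonds plus a heteroatom lone pair. 10 = 4(2)+2, so the system is aromatic and both rings count as aromatic (benzothiophene).
Ring C has only sp² ring atoms; a planar conformation would have a fully conjugated π system of 8 electrons. But 8 = 4(2), which is 4n not 4n+2, so ring C is not aromatic (cyclooctatetraene) — cyclooctatetraene distorts into a non-planar tub to avoid antiaromaticity.
Ring D is fully conjugated (every ring atom contributes a p orbital); 2 ring double bonds (4 π electrons) plus a heteroatom lone pair (2) give 6 π electrons. Since 6 = 4n+2 (n=1), ring D is aromatic (thiophene).
Ring E is fully conjugated (every ring atom contributes a p orbital); 2 ring double bonds (4 π electrons) plus a heteroatom lone pair (2) give 6 π electrons. Since 6 = 4n+2 (n=1), ring E is aromatic (pyrrole).
Ring F is planar and fully conjugated; 3 ring double bonds give 6 π electrons. That satisfies 4n+2 with n=1, so ring F is aromatic (benzene ring).
Ring G has three sp³ carbons, so it is not fully conjugated — not aromatic (cyclopentane ring).
Ring H has only sp² ring atoms; a planar conformation would have a fully conjugated π system of 4 electrons. But 4 = 4(1), which is 4n not 4n+2, so ring H is not aromatic (cyclopentadienyl cation).
Aromatic: A, B, D, E, F. Total: 5.

5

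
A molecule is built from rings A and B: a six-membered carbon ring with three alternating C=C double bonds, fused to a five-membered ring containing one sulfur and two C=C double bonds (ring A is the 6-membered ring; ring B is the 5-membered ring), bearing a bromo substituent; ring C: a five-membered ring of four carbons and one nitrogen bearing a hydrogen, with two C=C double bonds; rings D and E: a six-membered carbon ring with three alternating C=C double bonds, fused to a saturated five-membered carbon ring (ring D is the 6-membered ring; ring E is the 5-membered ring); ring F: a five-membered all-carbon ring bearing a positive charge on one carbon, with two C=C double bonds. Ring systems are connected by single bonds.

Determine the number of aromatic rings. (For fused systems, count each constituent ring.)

Rings A and B form a fused bicyclic system (with one sulfur) with 9 sp² atoms and 10 π electrons from ring double bonds plus a heteroatom lone pair. 10 = 4(2)+2, so the system is aromatic and both rings count as aromatic (benzothiophene).
Ring C is fully conjugated (every ring atom contributes a p orbital); 2 ring double bonds (4 π electrons) plus a heteroatom lone pair (2) give 6 π electrons. 6 = 4(1)+2, so ring C is aromatic (pyrrole).
Ring D is fully conjugated (every ring atom contributes a p orbital); 3 ring double bonds give 6 π electrons. 6 = 4(1)+2, so ring D is aromatic (benzene ring).
Ring E has three sp³ carbons, so it is not fully conjugated — not aromatic (cyclopentane ring).
Ring F has only sp² ring atoms; a planar conformation would have a fully conjugated π system of 4 electrons. But 4 = 4(1), which is 4n not 4n+2, so ring F is not aromatic (cyclopentadienyl cation).
Aromatic: A, B, C, D. Total: 4.

4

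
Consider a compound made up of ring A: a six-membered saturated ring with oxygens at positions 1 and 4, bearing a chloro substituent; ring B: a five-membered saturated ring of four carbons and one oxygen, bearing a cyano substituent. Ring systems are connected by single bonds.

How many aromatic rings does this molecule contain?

0

Ring A has only sp³ atoms, so it is not fully conjugated — not aromatic (1,4-dioxane).
Ring B has only sp³ atoms, so it is not fully conjugated — not aromatic (tetrahydrofuran).
No ring is aromatic. Total: 0.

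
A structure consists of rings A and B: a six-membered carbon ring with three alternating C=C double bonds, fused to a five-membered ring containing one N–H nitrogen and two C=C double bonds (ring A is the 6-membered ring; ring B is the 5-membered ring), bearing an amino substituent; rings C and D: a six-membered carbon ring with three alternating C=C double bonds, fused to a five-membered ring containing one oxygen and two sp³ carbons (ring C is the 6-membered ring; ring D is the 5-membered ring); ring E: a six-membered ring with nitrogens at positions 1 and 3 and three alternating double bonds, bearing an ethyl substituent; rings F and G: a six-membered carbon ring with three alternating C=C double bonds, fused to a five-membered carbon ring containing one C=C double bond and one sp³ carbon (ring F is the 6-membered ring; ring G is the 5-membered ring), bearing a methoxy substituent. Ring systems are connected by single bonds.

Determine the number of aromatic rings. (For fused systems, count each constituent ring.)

Rings A and B form a fused bicyclic system (with one N–H) with 9 sp² atoms and 10 π electrons from ring double bonds plus a heteroatom lone pair. 10 = 4(2)+2, so the system is aromatic and both rings count as aromatic (indole).
Ring C has a continuous p-orbital overlap around the ring; 3 ring double bonds give 6 π electrons. Since 6 = 4n+2 (n=1), ring C is aromatic (benzene ring).
Ring D has two sp³ carbons, so it is not fully conjugated — not aromatic (oxolane ring).
Ring E has a continuous p-orbital overlap around the ring; 3 ring double bonds give 6 π electrons. Since 6 = 4n+2 (n=1), ring E is aromatic (pyrimidine).
Ring F is planar and fully conjugated; 3 ring double bonds give 6 π electrons. 6 = 4(1)+2, so ring F is aromatic (benzene ring).
Ring G has one sp³ carbon, so it is not fully conjugated — not aromatic (cyclopentene ring).
Aromatic: A, B, C, E, F. Total: 5.

5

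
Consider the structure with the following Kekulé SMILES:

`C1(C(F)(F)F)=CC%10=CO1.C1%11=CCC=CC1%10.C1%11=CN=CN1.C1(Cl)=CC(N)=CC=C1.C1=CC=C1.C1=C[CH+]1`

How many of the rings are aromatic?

The SMILES encodes a five-membered ring of four carbons and one oxygen, with two C=C double bonds; a six-membered carbon ring with two isolated C=C double bonds and two sp³ carbons; a five-membered ring with nitrogens at positions 1 and 3 (one bearing H, one in a C=N bond) and two double bonds; a six-membered carbon ring with three alternating C=C double bonds; a four-membered carbon ring with two alternating C=C double bonds; a three-membered all-carbon ring bearing a positive charge on one carbon, with one C=C double bond.
The 5-membered ring with one oxygen is planar and fully conjugated; 2 ring double bonds (4 π electrons) plus a heteroatom lone pair (2) give 6 π electrons. Since 6 = 4n+2 (n=1), it is aromatic (furan).
The 6-membered ring has two sp³ carbons, so it is not fully conjugated — not aromatic (1,4-cyclohexadiene).
The 5-membered ring with two nitrogens (one N–H, one =N–) has a continuous p-orbital overlap around the ring; 2 ring double bonds (4 π electrons) plus a heteroatom lone pair (2) give 6 π electrons. 6 = 4(1)+2, so it is aromatic (imidazole).
The second 6-membered ring has a continuous p-orbital overlap around the ring; 3 ring double bonds give 6 π electrons. 6 = 4(1)+2, so it is aromatic (benzene).
The 4-membered ring has only sp² ring atoms; a planar conformation would have a fully conjugated π system of 4 electrons. But 4 = 4(1), which is 4n not 4n+2, so it is not aromatic (cyclobutadiene) — cyclobutadiene is antiaromatic and distorts to a rectangle.
The 3-membered ring has a continuous p-orbital overlap around the ring; 1 ring double bond (2 π electrons) plus the carbocation's empty p orbital (0, but keeps the ring conjugated) give 2 π electrons. That satisfies 4n+2 with n=0, so it is aromatic (cyclopropenyl cation).
4 of the 6 rings are aromatic. Total: 4.

4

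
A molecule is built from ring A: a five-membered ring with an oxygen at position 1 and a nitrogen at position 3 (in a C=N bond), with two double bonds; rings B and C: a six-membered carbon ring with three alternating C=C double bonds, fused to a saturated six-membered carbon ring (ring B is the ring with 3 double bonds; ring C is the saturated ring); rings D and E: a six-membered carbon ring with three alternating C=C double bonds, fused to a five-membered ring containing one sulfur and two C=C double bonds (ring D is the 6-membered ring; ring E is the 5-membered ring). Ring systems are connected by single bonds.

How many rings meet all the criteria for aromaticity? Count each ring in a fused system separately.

Ring A is fully conjugated (every ring atom contributes a p orbital); 2 ring double bonds (4 π electrons) plus a heteroatom lone pair (2) give 6 π electrons. 6 = 4(1)+2, so ring A is aromatic (oxazole).
Ring B is fully conjugated (every ring atom contributes a p orbital); 3 ring double bonds give 6 π electrons. Since 6 = 4n+2 (n=1), ring B is aromatic (benzene ring).
Ring C has four sp³ carbons, so it is not fully conjugated — not aromatic (cyclohexane ring).
Rings D and E form a fused bicyclic system (with one sulfur) with 9 sp² atoms and 10 π electrons from ring double bonds plus a heteroatom lone pair. 10 = 4(2)+2, so the system is aromatic and both rings count as aromatic (benzothiophene).
Aromatic: A, B, D, E. Total: 4.

4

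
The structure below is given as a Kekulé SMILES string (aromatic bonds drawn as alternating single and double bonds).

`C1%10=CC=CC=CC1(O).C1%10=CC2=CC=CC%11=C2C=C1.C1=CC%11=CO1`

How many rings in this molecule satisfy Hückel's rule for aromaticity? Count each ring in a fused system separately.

3

The SMILES encodes a seven-membered carbon ring with three C=C double bonds and one sp³ carbon; two fused six-membered carbon rings, each with three alternating C=C double bonds; a five-membered ring of four carbons and one oxygen, with two C=C double bonds.
The 7-membered ring has one sp³ carbon, so it is not fully conjugated — not aromatic (cycloheptatriene).
The fused 6/6-membered bicyclic is a single π system with 10 sp² atoms and 10 π electrons from ring double bonds. 10 = 4(2)+2, so the system is aromatic and both rings count as aromatic (naphthalene).
The 5-membered ring with one oxygen has a continuous p-orbital overlap around the ring; 2 ring double bonds (4 π electrons) plus a heteroatom lone pair (2) give 6 π electrons. That satisfies 4n+2 with n=1, so it is aromatic (furan).
3 of the 4 rings are aromatic. Total: 3.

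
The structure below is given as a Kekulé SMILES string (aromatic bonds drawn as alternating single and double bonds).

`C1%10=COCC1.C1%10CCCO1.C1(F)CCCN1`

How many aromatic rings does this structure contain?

The SMILES encodes a five-membered ring of four carbons and one oxygen, with one C=C double bond and two sp³ carbons; a five-membered saturated ring of four carbons and one oxygen; a five-membered saturated ring of four carbons and one N–H nitrogen.
The 5-membered ring with one oxygen has two sp³ carbons, so it is not fully conjugated — not aromatic (2,3-dihydrofuran).
The second 5-membered ring with one oxygen has only sp³ atoms, so it is not fully conjugated — not aromatic (tetrahydrofuran).
The 5-membered ring with one N–H has only sp³ atoms, so it is not fully conjugated — not aromatic (pyrrolidine).
None of the rings are aromatic. Total: 0.

0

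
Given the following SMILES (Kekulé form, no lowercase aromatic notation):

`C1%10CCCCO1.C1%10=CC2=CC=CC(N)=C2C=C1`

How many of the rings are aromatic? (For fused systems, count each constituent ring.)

The SMILES encodes a six-membered saturated ring of five carbons and one oxygen; two fused six-membered carbon rings, each with three alternating C=C double bonds.
The 6-membered ring with one oxygen has only sp³ atoms, so it is not fully conjugated — not aromatic (tetrahydropyran).
The fused 6/6-membered bicyclic is a single π system with 10 sp² atoms and 10 π electrons from ring double bonds. 10 = 4(2)+2, so the system is aromatic and both rings count as aromatic (naphthalene).
2 of the 3 rings are aromatic. Total: 2.

2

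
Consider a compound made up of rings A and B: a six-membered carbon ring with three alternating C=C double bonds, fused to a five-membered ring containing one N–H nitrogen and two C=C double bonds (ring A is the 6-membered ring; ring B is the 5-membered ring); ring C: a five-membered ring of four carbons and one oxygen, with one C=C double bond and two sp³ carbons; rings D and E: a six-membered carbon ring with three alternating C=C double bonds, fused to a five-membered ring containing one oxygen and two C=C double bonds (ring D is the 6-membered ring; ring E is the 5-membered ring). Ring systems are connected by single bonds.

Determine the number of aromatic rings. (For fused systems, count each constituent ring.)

Rings A and B form a fused bicyclic system (with one N–H) with 9 sp² atoms and 10 π electrons from ring double bonds plus a heteroatom lone pair. 10 = 4(2)+2, so the system is aromatic and both rings count as aromatic (indole).
Ring C has two sp³ carbons, so it is not fully conjugated — not aromatic (2,3-dihydrofuran).
Rings D and E form a fused bicyclic system (with one oxygen) with 9 sp² atoms and 10 π electrons from ring double bonds plus a heteroatom lone pair. 10 = 4(2)+2, so the system is aromatic and both rings count as aromatic (benzofuran).
Aromatic: A, B, D, E. Total: 4.

4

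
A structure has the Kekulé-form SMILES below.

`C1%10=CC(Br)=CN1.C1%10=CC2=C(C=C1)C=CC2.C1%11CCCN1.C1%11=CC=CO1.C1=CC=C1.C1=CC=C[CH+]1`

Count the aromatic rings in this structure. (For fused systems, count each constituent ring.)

3

The SMILES encodes a five-membered ring of four carbons and one nitrogen bearing a hydrogen, with two C=C double bonds; a six-membered carbon ring with three alternating C=C double bonds, fused to a five-membered carbon ring containing one C=C double bond and one sp³ carbon; a five-membered saturated ring of four carbons and one N–H nitrogen; a five-membered ring of four carbons and one oxygen, with two C=C double bonds; a four-membered carbon ring with two alternating C=C double bonds; a five-membered all-carbon ring bearing a positive charge on one carbon, with two C=C double bonds.
The 5-membered ring with one N–H is fully conjugated (every ring atom contributes a p orbital); 2 ring double bonds (4 π electrons) plus a heteroatom lone pair (2) give 6 π electrons. Since 6 = 4n+2 (n=1), it is aromatic (pyrrole).
The 6-membered ring is planar and fully conjugated; 3 ring double bonds give 6 π electrons. That satisfies 4n+2 with n=1, so it is aromatic (benzene ring).
The 5-membered ring has one sp³ carbon, so it is not fully conjugated — not aromatic (cyclopentene ring).
The second 5-membered ring with one N–H has only sp³ atoms, so it is not fully conjugated — not aromatic (pyrrolidine).
The 5-membered ring with one oxygen is fully conjugated (every ring atom contributes a p orbital); 2 ring double bonds (4 π electrons) plus a heteroatom lone pair (2) give 6 π electrons. 6 = 4(1)+2, so it is aromatic (furan).
The 4-membered ring has only sp² ring atoms; a planar conformation would have a fully conjugated π system of 4 electrons. But 4 = 4(1), which is 4n not 4n+2, so it is not aromatic (cyclobutadiene) — cyclobutadiene is antiaromatic and distorts to a rectangle.
The second 5-membered ring has only sp² ring atoms; a planar conformation would have a fully conjugated π system of 4 electrons. But 4 = 4(1), which is 4n not 4n+2, so it is not aromatic (cyclopentadienyl cation).
3 of the 7 rings are aromatic. Total: 3.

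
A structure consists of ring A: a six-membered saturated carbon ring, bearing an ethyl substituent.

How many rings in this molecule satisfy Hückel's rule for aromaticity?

Ring A has only sp³ atoms, so it is not fully conjugated — not aromatic (cyclohexane).

0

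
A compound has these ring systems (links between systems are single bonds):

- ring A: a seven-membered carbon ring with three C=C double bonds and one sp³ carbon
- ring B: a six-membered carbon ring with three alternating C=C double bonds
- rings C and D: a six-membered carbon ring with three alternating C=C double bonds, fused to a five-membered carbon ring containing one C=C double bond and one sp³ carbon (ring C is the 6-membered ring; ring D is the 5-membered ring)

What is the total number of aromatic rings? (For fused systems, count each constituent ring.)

Ring A has one sp³ carbon, so it is not fully conjugated — not aromatic (cycloheptatriene).
Ring B is fully conjugated (every ring atom contributes a p orbital); 3 ring double bonds give 6 π electrons. Since 6 = 4n+2 (n=1), ring B is aromatic (benzene).
Ring C has a continuous p-orbital overlap around the ring; 3 ring double bonds give 6 π electrons. Since 6 = 4n+2 (n=1), ring C is aromatic (benzene ring).
Ring D has one sp³ carbon, so it is not fully conjugated — not aromatic (cyclopentene ring).
Aromatic: B, C. Total: 2.

2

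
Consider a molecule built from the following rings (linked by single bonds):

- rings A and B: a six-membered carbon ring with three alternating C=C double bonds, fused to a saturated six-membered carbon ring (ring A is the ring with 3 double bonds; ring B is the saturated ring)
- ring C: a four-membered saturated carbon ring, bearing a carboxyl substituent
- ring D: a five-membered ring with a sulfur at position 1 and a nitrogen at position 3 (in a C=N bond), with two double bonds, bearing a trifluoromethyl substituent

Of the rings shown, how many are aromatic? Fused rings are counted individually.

Ring A has a continuous p-orbital overlap around the ring; 3 ring double bonds give 6 π electrons. 6 = 4(1)+2, so ring A is aromatic (benzene ring).
Ring B has four sp³ carbons, so it is not fully conjugated — not aromatic (cyclohexane ring).
Ring C has only sp³ atoms, so it is not fully conjugated — not aromatic (cyclobutane).
Ring D is planar and fully conjugated; 2 ring double bonds (4 π electrons) plus a heteroatom lone pair (2) give 6 π electrons. 6 = 4(1)+2, so ring D is aromatic (thiazole).
Aromatic: A, D. Total: 2.

2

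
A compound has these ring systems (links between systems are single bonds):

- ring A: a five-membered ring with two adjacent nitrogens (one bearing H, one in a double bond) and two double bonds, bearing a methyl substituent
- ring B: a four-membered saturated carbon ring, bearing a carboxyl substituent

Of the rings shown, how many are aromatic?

1

Ring A is planar and fully conjugated; 2 ring double bonds (4 π electrons) plus a heteroatom lone pair (2) give 6 π electrons. 6 = 4(1)+2, so ring A is aromatic (pyrazole).
Ring B has only sp³ atoms, so it is not fully conjugated — not aromatic (cyclobutane).
Aromatic: A. Total: 1.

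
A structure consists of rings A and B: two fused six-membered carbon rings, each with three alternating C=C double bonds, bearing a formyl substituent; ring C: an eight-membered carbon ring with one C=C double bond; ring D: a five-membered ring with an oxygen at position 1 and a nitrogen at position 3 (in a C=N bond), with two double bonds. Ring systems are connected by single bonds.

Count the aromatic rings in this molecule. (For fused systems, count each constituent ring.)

Rings A and B form a fused bicyclic system with 10 sp² atoms and 10 π electrons from ring double bonds. 10 = 4(2)+2, so the system is aromatic and both rings count as aromatic (naphthalene).
Ring C has six sp³ carbons, so it is not fully conjugated — not aromatic (cyclooctene).
Ring D has a continuous p-orbital overlap around the ring; 2 ring double bonds (4 π electrons) plus a heteroatom lone pair (2) give 6 π electrons. Since 6 = 4n+2 (n=1), ring D is aromatic (oxazole).
Aromatic: A, B, D. Total: 3.

3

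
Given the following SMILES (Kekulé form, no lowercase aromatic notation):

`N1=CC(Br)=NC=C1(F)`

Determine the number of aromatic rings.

The SMILES encodes a six-membered ring with nitrogens at positions 1 and 4 and three alternating double bonds.
The 6-membered ring with two nitrogens (1,4) is fully conjugated (every ring atom contributes a p orbital); 3 ring double bonds give 6 π electrons. 6 = 4(1)+2, so it is aromatic (pyrazine).

1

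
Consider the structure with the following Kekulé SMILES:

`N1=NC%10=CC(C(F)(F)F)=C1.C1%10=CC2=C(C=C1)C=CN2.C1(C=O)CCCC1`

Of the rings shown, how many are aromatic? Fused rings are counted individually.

3

The SMILES encodes a six-membered ring with two adjacent nitrogens and three alternating double bonds; a six-membered carbon ring with three alternating C=C double bonds, fused to a five-membered ring containing one N–H nitrogen and two C=C double bonds; a five-membered saturated carbon ring.
The 6-membered ring with two nitrogens (1,2) is planar and fully conjugated; 3 ring double bonds give 6 π electrons. Since 6 = 4n+2 (n=1), it is aromatic (pyridazine).
The fused 6/5-membered bicyclic (with one N–H) is a single π system with 9 sp² atoms and 10 π electrons from ring double bonds plus a heteroatom lone pair. 10 = 4(2)+2, so the system is aromatic and both rings count as aromatic (indole).
The 5-membered ring has only sp³ atoms, so it is not fully conjugated — not aromatic (cyclopentane).
3 of the 4 rings are aromatic. Total: 3.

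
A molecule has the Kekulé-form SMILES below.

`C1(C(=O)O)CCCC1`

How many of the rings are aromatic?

0

The SMILES encodes a five-membered saturated carbon ring.
The 5-membered ring has only sp³ atoms, so it is not fully conjugated — not aromatic (cyclopentane).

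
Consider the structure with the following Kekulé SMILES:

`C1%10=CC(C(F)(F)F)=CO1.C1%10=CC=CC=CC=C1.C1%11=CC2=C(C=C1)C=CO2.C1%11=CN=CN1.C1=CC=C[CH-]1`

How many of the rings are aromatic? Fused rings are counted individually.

The SMILES encodes a five-membered ring of four carbons and one oxygen, with two C=C double bonds; an eight-membered carbon ring with four alternating C=C double bonds; a six-membered carbon ring with three alternating C=C double bonds, fused to a five-membered ring containing one oxygen and two C=C double bonds; a five-membered ring with nitrogens at positions 1 and 3 (one bearing H, one in a C=N bond) and two double bonds; a five-membered all-carbon ring bearing a negative charge on one carbon, with two C=C double bonds.
The 5-membered ring with one oxygen is fully conjugated (every ring atom contributes a p orbital); 2 ring double bonds (4 π electrons) plus a heteroatom lone pair (2) give 6 π electrons. 6 = 4(1)+2, so it is aromatic (furan).
The 8-membered ring has only sp² ring atoms; a planar conformation would have a fully conjugated π system of 8 electrons. But 8 = 4(2), which is 4n not 4n+2, so it is not aromatic (cyclooctatetraene) — cyclooctatetraene distorts into a non-planar tub to avoid antiaromaticity.
The fused 6/5-membered bicyclic (with one oxygen) is a single π system with 9 sp² atoms and 10 π electrons from ring double bonds plus a heteroatom lone pair. 10 = 4(2)+2, so the system is aromatic and both rings count as aromatic (benzofuran).
The 5-membered ring with two nitrogens (one N–H, one =N–) has a continuous p-orbital overlap around the ring; 2 ring double bonds (4 π electrons) plus a heteroatom lone pair (2) give 6 π electrons. Since 6 = 4n+2 (n=1), it is aromatic (imidazole).
The 5-membered ring is fully conjugated (every ring atom contributes a p orbital); 2 ring double bonds (4 π electrons) plus the carbanion lone pair (2) give 6 π electrons. 6 = 4(1)+2, so it is aromatic (cyclopentadienyl anion).
5 of the 6 rings are aromatic. Total: 5.

5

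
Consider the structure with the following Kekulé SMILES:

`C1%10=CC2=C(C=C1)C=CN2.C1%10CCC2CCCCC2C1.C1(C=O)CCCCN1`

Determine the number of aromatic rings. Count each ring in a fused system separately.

The SMILES encodes a six-membered carbon ring with three alternating C=C double bonds, fused to a five-membered ring containing one N–H nitrogen and two C=C double bonds; two fused six-membered saturated carbon rings; a six-membered saturated ring of five carbons and one N–H nitrogen.
The fused 6/5-membered bicyclic (with one N–H) is a single π system with 9 sp² atoms and 10 π electrons from ring double bonds plus a heteroatom lone pair. 10 = 4(2)+2, so the system is aromatic and both rings count as aromatic (indole).
The 6-membered ring has only sp³ atoms, so it is not fully conjugated — not aromatic (cyclohexane ring).
The second 6-membered ring has only sp³ atoms, so it is not fully conjugated — not aromatic (cyclohexane ring).
The 6-membered ring with one N–H has only sp³ atoms, so it is not fully conjugated — not aromatic (piperidine).
2 of the 5 rings are aromatic. Total: 2.

2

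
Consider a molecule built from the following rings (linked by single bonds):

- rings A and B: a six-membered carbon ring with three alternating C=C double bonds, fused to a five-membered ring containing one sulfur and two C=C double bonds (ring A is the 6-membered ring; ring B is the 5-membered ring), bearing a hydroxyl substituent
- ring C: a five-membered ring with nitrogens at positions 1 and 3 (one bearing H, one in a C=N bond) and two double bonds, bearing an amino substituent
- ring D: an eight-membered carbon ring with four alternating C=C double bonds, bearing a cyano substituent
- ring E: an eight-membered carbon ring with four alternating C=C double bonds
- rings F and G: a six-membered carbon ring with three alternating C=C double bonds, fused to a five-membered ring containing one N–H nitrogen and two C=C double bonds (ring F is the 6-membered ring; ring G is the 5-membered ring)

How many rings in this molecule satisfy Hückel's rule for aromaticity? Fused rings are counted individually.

Rings A and B form a fused bicyclic system (with one sulfur) with 9 sp² atoms and 10 π electrons from ring double bonds plus a heteroatom lone pair. 10 = 4(2)+2, so the system is aromatic and both rings count as aromatic (benzothiophene).
Ring C is planar and fully conjugated; 2 ring double bonds (4 π electrons) plus a heteroatom lone pair (2) give 6 π electrons. That satisfies 4n+2 with n=1, so ring C is aromatic (imidazole).
Ring D has only sp² ring atoms; a planar conformation would have a fully conjugated π system of 8 electrons. But 8 = 4(2), which is 4n not 4n+2, so ring D is not aromatic (cyclooctatetraene) — cyclooctatetraene distorts into a non-planar tub to avoid antiaromaticity.
Ring E has only sp² ring atoms; a planar conformation would have a fully conjugated π system of 8 electrons. But 8 = 4(2), which is 4n not 4n+2, so ring E is not aromatic (cyclooctatetraene) — cyclooctatetraene distorts into a non-planar tub to avoid antiaromaticity.
Rings F and G form a fused bicyclic system (with one N–H) with 9 sp² atoms and 10 π electrons from ring double bonds plus a heteroatom lone pair. 10 = 4(2)+2, so the system is aromatic and both rings count as aromatic (indole).
Aromatic: A, B, C, F, G. Total: 5.

5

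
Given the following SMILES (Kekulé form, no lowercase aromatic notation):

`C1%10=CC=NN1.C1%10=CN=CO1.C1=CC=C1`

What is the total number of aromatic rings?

2

The SMILES encodes a five-membered ring with two adjacent nitrogens (one bearing H, one in a double bond) and two double bonds; a five-membered ring with an oxygen at position 1 and a nitrogen at position 3 (in a C=N bond), with two double bonds; a four-membered carbon ring with two alternating C=C double bonds.
The 5-membered ring with two adjacent nitrogens (one N–H, one =N–) is planar and fully conjugated; 2 ring double bonds (4 π electrons) plus a heteroatom lone pair (2) give 6 π electrons. 6 = 4(1)+2, so it is aromatic (pyrazole).
The 5-membered ring with one oxygen and one =N– has a continuous p-orbital overlap around the ring; 2 ring double bonds (4 π electrons) plus a heteroatom lone pair (2) give 6 π electrons. That satisfies 4n+2 with n=1, so it is aromatic (oxazole).
The 4-membered ring has only sp² ring atoms; a planar conformation would have a fully conjugated π system of 4 electrons. But 4 = 4(1), which is 4n not 4n+2, so it is not aromatic (cyclobutadiene) — cyclobutadiene is antiaromatic and distorts to a rectangle.
2 of the 3 rings are aromatic. Total: 2.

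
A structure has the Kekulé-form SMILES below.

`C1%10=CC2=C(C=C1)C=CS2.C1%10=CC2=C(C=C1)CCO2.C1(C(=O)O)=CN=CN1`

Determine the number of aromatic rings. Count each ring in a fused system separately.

4

The SMILES encodes a six-membered carbon ring with three alternating C=C double bonds, fused to a five-membered ring containing one sulfur and two C=C double bonds; a six-membered carbon ring with three alternating C=C double bonds, fused to a five-membered ring containing one oxygen and two sp³ carbons; a five-membered ring with nitrogens at positions 1 and 3 (one bearing H, one in a C=N bond) and two double bonds.
The fused 6/5-membered bicyclic (with one sulfur) is a single π system with 9 sp² atoms and 10 π electrons from ring double bonds plus a heteroatom lone pair. 10 = 4(2)+2, so the system is aromatic and both rings count as aromatic (benzothiophene).
The 6-membered ring is planar and fully conjugated; 3 ring double bonds give 6 π electrons. 6 = 4(1)+2, so it is aromatic (benzene ring).
The 5-membered ring with one oxygen has two sp³ carbons, so it is not fully conjugated — not aromatic (oxolane ring).
The 5-membered ring with two nitrogens (one N–H, one =N–) is fully conjugated (every ring atom contributes a p orbital); 2 ring double bonds (4 π electrons) plus a heteroatom lone pair (2) give 6 π electrons. Since 6 = 4n+2 (n=1), it is aromatic (imidazole).
4 of the 5 rings are aromatic. Total: 4.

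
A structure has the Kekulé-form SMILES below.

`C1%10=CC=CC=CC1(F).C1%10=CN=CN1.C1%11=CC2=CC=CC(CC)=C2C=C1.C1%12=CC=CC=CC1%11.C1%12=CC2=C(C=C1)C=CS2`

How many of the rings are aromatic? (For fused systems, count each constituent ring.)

The SMILES encodes a seven-membered carbon ring with three C=C double bonds and one sp³ carbon; a five-membered ring with nitrogens at positions 1 and 3 (one bearing H, one in a C=N bond) and two double bonds; two fused six-membered carbon rings, each with three alternating C=C double bonds; a seven-membered carbon ring with three C=C double bonds and one sp³ carbon; a six-membered carbon ring with three alternating C=C double bonds, fused to a five-membered ring containing one sulfur and two C=C double bonds.
The 7-membered ring has one sp³ carbon, so it is not fully conjugated — not aromatic (cycloheptatriene).
The 5-membered ring with two nitrogens (one N–H, one =N–) is fully conjugated (every ring atom contributes a p orbital); 2 ring double bonds (4 π electrons) plus a heteroatom lone pair (2) give 6 π electrons. Since 6 = 4n+2 (n=1), it is aromatic (imidazole).
The fused 6/6-membered bicyclic is a single π system with 10 sp² atoms and 10 π electrons from ring double bonds. 10 = 4(2)+2, so the system is aromatic and both rings count as aromatic (naphthalene).
The second 7-membered ring has one sp³ carbon, so it is not fully conjugated — not aromatic (cycloheptatriene).
The fused 6/5-membered bicyclic (with one sulfur) is a single π system with 9 sp² atoms and 10 π electrons from ring double bonds plus a heteroatom lone pair. 10 = 4(2)+2, so the system is aromatic and both rings count as aromatic (benzothiophene).
5 of the 7 rings are aromatic. Total: 5.

5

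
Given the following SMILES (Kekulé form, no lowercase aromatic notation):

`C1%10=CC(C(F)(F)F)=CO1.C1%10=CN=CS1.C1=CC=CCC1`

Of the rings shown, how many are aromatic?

2

The SMILES encodes a five-membered ring of four carbons and one oxygen, with two C=C double bonds; a five-membered ring with a sulfur at position 1 and a nitrogen at position 3 (in a C=N bond), with two double bonds; a six-membered carbon ring with two conjugated C=C double bonds and two sp³ carbons.
The 5-membered ring with one oxygen is fully conjugated (every ring atom contributes a p orbital); 2 ring double bonds (4 π electrons) plus a heteroatom lone pair (2) give 6 π electrons. That satisfies 4n+2 with n=1, so it is aromatic (furan).
The 5-membered ring with one sulfur and one =N– is planar and fully conjugated; 2 ring double bonds (4 π electrons) plus a heteroatom lone pair (2) give 6 π electrons. That satisfies 4n+2 with n=1, so it is aromatic (thiazole).
The 6-membered ring has two sp³ carbons, so it is not fully conjugated — not aromatic (1,3-cyclohexadiene).
2 of the 3 rings are aromatic. Total: 2.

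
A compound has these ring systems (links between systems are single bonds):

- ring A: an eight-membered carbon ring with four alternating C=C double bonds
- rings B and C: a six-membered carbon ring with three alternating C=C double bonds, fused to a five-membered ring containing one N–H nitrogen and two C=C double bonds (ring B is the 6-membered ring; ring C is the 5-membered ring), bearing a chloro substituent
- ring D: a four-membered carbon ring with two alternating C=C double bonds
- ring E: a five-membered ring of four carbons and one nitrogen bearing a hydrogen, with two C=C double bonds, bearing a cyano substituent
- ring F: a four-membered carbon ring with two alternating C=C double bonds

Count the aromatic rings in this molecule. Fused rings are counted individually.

3

Ring A has only sp² ring atoms; a planar conformation would have a fully conjugated π system of 8 electrons. But 8 = 4(2), which is 4n not 4n+2, so ring A is not aromatic (cyclooctatetraene) — cyclooctatetraene distorts into a non-planar tub to avoid antiaromaticity.
Rings B and C form a fused bicyclic system (with one N–H) with 9 sp² atoms and 10 π electrons from ring double bonds plus a heteroatom lone pair. 10 = 4(2)+2, so the system is aromatic and both rings count as aromatic (indole).
Ring D has only sp² ring atoms; a planar conformation would have a fully conjugated π system of 4 electrons. But 4 = 4(1), which is 4n not 4n+2, so ring D is not aromatic (cyclobutadiene) — cyclobutadiene is antiaromatic and distorts to a rectangle.
Ring E is planar and fully conjugated; 2 ring double bonds (4 π electrons) plus a heteroatom lone pair (2) give 6 π electrons. 6 = 4(1)+2, so ring E is aromatic (pyrrole).
Ring F has only sp² ring atoms; a planar conformation would have a fully conjugated π system of 4 electrons. But 4 = 4(1), which is 4n not 4n+2, so ring F is not aromatic (cyclobutadiene) — cyclobutadiene is antiaromatic and distorts to a rectangle.
Aromatic: B, C, E. Total: 3.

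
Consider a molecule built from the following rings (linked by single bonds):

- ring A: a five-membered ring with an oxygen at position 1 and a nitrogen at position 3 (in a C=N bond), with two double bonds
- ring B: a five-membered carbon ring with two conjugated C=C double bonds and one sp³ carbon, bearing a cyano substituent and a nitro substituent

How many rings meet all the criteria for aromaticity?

Ring A has a continuous p-orbital overlap around the ring; 2 ring double bonds (4 π electrons) plus a heteroatom lone pair (2) give 6 π electrons. Since 6 = 4n+2 (n=1), ring A is aromatic (oxazole).
Ring B has one sp³ carbon, so it is not fully conjugated — not aromatic (cyclopentadiene).
Aromatic: A. Total: 1.

1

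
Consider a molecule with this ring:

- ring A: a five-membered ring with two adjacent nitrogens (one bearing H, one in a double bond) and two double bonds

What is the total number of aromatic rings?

Ring A is fully conjugated (every ring atom contributes a p orbital); 2 ring double bonds (4 π electrons) plus a heteroatom lone pair (2) give 6 π electrons. Since 6 = 4n+2 (n=1), ring A is aromatic (pyrazole).

1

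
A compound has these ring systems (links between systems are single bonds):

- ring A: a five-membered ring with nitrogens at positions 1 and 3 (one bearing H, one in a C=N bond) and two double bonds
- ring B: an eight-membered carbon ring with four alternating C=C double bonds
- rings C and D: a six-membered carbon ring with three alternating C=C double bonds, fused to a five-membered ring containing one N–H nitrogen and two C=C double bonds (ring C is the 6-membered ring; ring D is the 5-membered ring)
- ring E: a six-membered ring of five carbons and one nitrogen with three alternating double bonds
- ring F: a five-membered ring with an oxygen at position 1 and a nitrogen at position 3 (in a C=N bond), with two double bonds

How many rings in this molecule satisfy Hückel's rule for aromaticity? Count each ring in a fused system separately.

5

Ring A has a continuous p-orbital overlap around the ring; 2 ring double bonds (4 π electrons) plus a heteroatom lone pair (2) give 6 π electrons. Since 6 = 4n+2 (n=1), ring A is aromatic (imidazole).
Ring B has only sp² ring atoms; a planar conformation would have a fully conjugated π system of 8 electrons. But 8 = 4(2), which is 4n not 4n+2, so ring B is not aromatic (cyclooctatetraene) — cyclooctatetraene distorts into a non-planar tub to avoid antiaromaticity.
Rings C and D form a fused bicyclic system (with one N–H) with 9 sp² atoms and 10 π electrons from ring double bonds plus a heteroatom lone pair. 10 = 4(2)+2, so the system is aromatic and both rings count as aromatic (indole).
Ring E is planar and fully conjugated; 3 ring double bonds give 6 π electrons. 6 = 4(1)+2, so ring E is aromatic (pyridine).
Ring F is fully conjugated (every ring atom contributes a p orbital); 2 ring double bonds (4 π electrons) plus a heteroatom lone pair (2) give 6 π electrons. That satisfies 4n+2 with n=1, so ring F is aromatic (oxazole).
Aromatic: A, C, D, E, F. Total: 5.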